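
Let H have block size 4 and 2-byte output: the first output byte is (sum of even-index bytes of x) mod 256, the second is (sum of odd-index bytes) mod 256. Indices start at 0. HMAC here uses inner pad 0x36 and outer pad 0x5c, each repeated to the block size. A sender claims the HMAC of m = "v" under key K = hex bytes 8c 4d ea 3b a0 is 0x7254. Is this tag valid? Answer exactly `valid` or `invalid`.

invalid

Key hex bytes 8c 4d ea 3b a0 is 5 bytes > B = 4, so hash it first: H(key) = 16 88, then zero-pad to 4 bytes: K' = 16 88 00 00.
K' ⊕ ipad = 20 be 36 36; K' ⊕ opad = 4a d4 5c 5c.
Inner hash: even-index sum = 204 mod 256 = 204; odd-index sum = 244 mod 256 = 244 → cc f4.
Outer hash (recomputed tag): even-index sum = 370 mod 256 = 114; odd-index sum = 548 mod 256 = 36 → 72 24.
Recomputed tag = 7224; claimed = 7254 → mismatch.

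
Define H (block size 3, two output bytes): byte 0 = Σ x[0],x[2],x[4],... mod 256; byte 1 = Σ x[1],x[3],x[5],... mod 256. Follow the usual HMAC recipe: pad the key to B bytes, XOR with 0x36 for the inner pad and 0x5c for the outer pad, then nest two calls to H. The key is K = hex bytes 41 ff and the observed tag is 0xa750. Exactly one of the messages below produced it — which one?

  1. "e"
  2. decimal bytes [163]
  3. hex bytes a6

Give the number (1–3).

Key hex bytes 41 ff is 2 bytes ≤ B = 3; zero-pad to 3 bytes: K' = 41 ff 00.
K' ⊕ ipad = 77 c9 36; K' ⊕ opad = 1d a3 5c.
m1: inner = H(77 c9 36 65) = ad 2e; tag = H(1d a3 5c ad 2e) = a750 ← matches
m2: inner = H(77 c9 36 a3) = ad 6c; tag = H(1d a3 5c ad 6c) = e550
m3: inner = H(77 c9 36 a6) = ad 6f; tag = H(1d a3 5c ad 6f) = e850

1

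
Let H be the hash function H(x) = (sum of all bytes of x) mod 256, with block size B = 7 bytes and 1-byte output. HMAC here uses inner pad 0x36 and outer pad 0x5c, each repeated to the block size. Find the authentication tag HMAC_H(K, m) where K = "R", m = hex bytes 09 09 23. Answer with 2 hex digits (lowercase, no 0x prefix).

13

Key "R" = 52 is 1 byte ≤ B = 7; zero-pad to 7 bytes: K' = 52 00 00 00 00 00 00.
K' ⊕ ipad = 64 36 36 36 36 36 36.  K' ⊕ opad = 0e 5c 5c 5c 5c 5c 5c.
Inner input = (K'⊕ipad) ∥ m = 64 36 36 36 36 36 36 ∥ 09 09 23.
Inner hash: sum = 100+54+54+54+54+54+54+9+9+35 = 477; mod 256 = 221 → dd.
Outer input = (K'⊕opad) ∥ inner = 0e 5c 5c 5c 5c 5c 5c ∥ dd.
Outer hash (tag): sum = 14+92+92+92+92+92+92+221 = 787; mod 256 = 19 → 13.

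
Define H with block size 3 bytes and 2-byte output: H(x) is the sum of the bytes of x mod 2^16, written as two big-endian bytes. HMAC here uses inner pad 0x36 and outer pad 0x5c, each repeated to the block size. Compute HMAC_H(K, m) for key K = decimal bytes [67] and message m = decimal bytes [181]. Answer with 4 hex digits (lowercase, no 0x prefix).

Key decimal bytes [67] = 43 is 1 byte ≤ B = 3; zero-pad to 3 bytes: K' = 43 00 00.
K' ⊕ ipad = 75 36 36.  K' ⊕ opad = 1f 5c 5c.
Inner input = (K'⊕ipad) ∥ m = 75 36 36 ∥ b5.
Inner hash: sum = 117+54+54+181 = 406 → 01 96.
Outer input = (K'⊕opad) ∥ inner = 1f 5c 5c ∥ 01 96.
Outer hash (tag): sum = 31+92+92+1+150 = 366 → 01 6e.

016e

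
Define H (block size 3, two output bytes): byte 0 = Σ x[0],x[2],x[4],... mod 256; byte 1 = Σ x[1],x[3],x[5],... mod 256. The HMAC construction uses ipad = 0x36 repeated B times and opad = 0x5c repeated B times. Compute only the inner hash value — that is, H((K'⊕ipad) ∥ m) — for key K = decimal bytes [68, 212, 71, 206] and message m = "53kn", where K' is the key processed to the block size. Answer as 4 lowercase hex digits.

9434

Key decimal bytes [68, 212, 71, 206] = 44 d4 47 ce is 4 bytes > B = 3, so hash it first: H(key) = 8b a2, then zero-pad to 3 bytes: K' = 8b a2 00.
K' ⊕ ipad = bd 94 36.
Inner input = bd 94 36 ∥ 35 33 6b 6e.
Inner hash: even-index sum = 404 mod 256 = 148; odd-index sum = 308 mod 256 = 52 → 94 34.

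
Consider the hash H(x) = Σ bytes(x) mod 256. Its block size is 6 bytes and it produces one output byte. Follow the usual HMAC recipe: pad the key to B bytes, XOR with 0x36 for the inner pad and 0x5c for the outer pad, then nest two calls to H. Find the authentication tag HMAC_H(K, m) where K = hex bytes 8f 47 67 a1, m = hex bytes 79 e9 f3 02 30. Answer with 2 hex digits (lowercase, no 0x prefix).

e3

Key hex bytes 8f 47 67 a1 is 4 bytes ≤ B = 6; zero-pad to 6 bytes: K' = 8f 47 67 a1 00 00.
K' ⊕ ipad = b9 71 51 97 36 36.  K' ⊕ opad = d3 1b 3b fd 5c 5c.
Inner input = (K'⊕ipad) ∥ m = b9 71 51 97 36 36 ∥ 79 e9 f3 02 30.
Inner hash: sum = 185+113+81+151+54+54+121+233+243+2+48 = 1285; mod 256 = 5 → 05.
Outer input = (K'⊕opad) ∥ inner = d3 1b 3b fd 5c 5c ∥ 05.
Outer hash (tag): sum = 211+27+59+253+92+92+5 = 739; mod 256 = 227 → e3.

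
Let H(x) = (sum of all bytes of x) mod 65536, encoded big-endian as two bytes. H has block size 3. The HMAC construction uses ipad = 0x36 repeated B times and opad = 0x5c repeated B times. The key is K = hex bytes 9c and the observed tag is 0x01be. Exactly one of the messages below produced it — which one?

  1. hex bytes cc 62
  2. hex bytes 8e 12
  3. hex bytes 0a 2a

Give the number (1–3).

1

Key hex bytes 9c is 1 byte ≤ B = 3; zero-pad to 3 bytes: K' = 9c 00 00.
K' ⊕ ipad = aa 36 36; K' ⊕ opad = c0 5c 5c.
m1: inner = H(aa 36 36 cc 62) = 02 44; tag = H(c0 5c 5c 02 44) = 01be ← matches
m2: inner = H(aa 36 36 8e 12) = 01 b6; tag = H(c0 5c 5c 01 b6) = 022f
m3: inner = H(aa 36 36 0a 2a) = 01 4a; tag = H(c0 5c 5c 01 4a) = 01c3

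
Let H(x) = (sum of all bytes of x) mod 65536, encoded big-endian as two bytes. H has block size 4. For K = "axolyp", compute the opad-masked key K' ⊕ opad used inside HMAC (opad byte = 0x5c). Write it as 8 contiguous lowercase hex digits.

Key "axolyp" = 61 78 6f 6c 79 70 is 6 bytes > B = 4, so hash it first: H(key) = 02 9d, then zero-pad to 4 bytes: K' = 02 9d 00 00.
XOR each byte with 0x5c: 02⊕5c=5e, 9d⊕5c=c1, 00⊕5c=5c, 00⊕5c=5c.

5ec15c5c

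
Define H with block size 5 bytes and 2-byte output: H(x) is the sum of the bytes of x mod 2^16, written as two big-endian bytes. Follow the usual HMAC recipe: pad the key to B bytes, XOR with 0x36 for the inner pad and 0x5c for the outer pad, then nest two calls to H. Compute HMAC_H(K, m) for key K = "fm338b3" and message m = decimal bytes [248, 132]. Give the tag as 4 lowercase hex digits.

Key "fm338b3" = 66 6d 33 33 38 62 33 is 7 bytes > B = 5, so hash it first: H(key) = 02 06, then zero-pad to 5 bytes: K' = 02 06 00 00 00.
K' ⊕ ipad = 34 30 36 36 36.  K' ⊕ opad = 5e 5a 5c 5c 5c.
Inner input = (K'⊕ipad) ∥ m = 34 30 36 36 36 ∥ f8 84.
Inner hash: sum = 52+48+54+54+54+248+132 = 642 → 02 82.
Outer input = (K'⊕opad) ∥ inner = 5e 5a 5c 5c 5c ∥ 02 82.
Outer hash (tag): sum = 94+90+92+92+92+2+130 = 592 → 02 50.

0250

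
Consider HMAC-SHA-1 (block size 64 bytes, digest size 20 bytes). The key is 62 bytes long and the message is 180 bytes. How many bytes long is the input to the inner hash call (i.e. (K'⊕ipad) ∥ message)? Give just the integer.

244

Key is 62 ≤ 64 bytes, zero-padded: |K'| = 64.
Inner input = (K'⊕ipad) ∥ m → 64 + 180 = 244 bytes.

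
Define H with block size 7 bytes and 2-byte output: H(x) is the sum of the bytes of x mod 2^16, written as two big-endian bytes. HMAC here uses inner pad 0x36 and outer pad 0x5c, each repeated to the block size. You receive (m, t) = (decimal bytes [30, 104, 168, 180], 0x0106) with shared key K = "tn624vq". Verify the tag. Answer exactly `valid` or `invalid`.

Key "tn624vq" = 74 6e 36 32 34 76 71 is exactly B = 7 bytes: K' = 74 6e 36 32 34 76 71.
K' ⊕ ipad = 42 58 00 04 02 40 47; K' ⊕ opad = 28 32 6a 6e 68 2a 2d.
Inner hash: sum = 66+88+0+4+2+64+71+30+104+168+180 = 777 → 03 09.
Outer hash (recomputed tag): sum = 40+50+106+110+104+42+45+3+9 = 509 → 01 fd.
Recomputed tag = 01fd; claimed = 0106 → mismatch.

invalid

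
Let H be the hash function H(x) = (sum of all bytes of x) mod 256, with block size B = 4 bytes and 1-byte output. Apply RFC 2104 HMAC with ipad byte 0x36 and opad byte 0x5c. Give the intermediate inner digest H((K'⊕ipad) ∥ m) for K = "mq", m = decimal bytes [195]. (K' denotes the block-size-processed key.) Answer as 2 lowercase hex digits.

d1

Key "mq" = 6d 71 is 2 bytes ≤ B = 4; zero-pad to 4 bytes: K' = 6d 71 00 00.
K' ⊕ ipad = 5b 47 36 36.
Inner input = 5b 47 36 36 ∥ c3.
Inner hash: sum = 91+71+54+54+195 = 465; mod 256 = 209 → d1.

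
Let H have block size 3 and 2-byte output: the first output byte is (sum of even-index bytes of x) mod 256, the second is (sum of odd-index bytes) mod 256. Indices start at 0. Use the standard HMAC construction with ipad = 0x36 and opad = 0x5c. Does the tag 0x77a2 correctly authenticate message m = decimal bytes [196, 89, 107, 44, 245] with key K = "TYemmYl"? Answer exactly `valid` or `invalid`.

valid

Key "TYemmYl" = 54 59 65 6d 6d 59 6c is 7 bytes > B = 3, so hash it first: H(key) = 92 1f, then zero-pad to 3 bytes: K' = 92 1f 00.
K' ⊕ ipad = a4 29 36; K' ⊕ opad = ce 43 5c.
Inner hash: even-index sum = 351 mod 256 = 95; odd-index sum = 589 mod 256 = 77 → 5f 4d.
Outer hash (recomputed tag): even-index sum = 375 mod 256 = 119; odd-index sum = 162 mod 256 = 162 → 77 a2.
Recomputed tag = 77a2; claimed = 77a2 → match.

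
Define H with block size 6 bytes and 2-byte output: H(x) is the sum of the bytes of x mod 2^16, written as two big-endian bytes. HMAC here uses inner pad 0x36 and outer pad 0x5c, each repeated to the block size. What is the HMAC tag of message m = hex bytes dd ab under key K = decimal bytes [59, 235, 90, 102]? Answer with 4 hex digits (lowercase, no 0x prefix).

02b3

Key decimal bytes [59, 235, 90, 102] = 3b eb 5a 66 is 4 bytes ≤ B = 6; zero-pad to 6 bytes: K' = 3b eb 5a 66 00 00.
K' ⊕ ipad = 0d dd 6c 50 36 36.  K' ⊕ opad = 67 b7 06 3a 5c 5c.
Inner input = (K'⊕ipad) ∥ m = 0d dd 6c 50 36 36 ∥ dd ab.
Inner hash: sum = 13+221+108+80+54+54+221+171 = 922 → 03 9a.
Outer input = (K'⊕opad) ∥ inner = 67 b7 06 3a 5c 5c ∥ 03 9a.
Outer hash (tag): sum = 103+183+6+58+92+92+3+154 = 691 → 02 b3.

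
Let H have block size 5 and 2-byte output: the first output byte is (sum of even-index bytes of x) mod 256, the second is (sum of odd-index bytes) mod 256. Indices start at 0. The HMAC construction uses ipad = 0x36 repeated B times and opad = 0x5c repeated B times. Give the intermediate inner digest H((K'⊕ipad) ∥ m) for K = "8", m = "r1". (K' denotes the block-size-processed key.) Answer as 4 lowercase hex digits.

abde

Key "8" = 38 is 1 byte ≤ B = 5; zero-pad to 5 bytes: K' = 38 00 00 00 00.
K' ⊕ ipad = 0e 36 36 36 36.
Inner input = 0e 36 36 36 36 ∥ 72 31.
Inner hash: even-index sum = 171 mod 256 = 171; odd-index sum = 222 mod 256 = 222 → ab de.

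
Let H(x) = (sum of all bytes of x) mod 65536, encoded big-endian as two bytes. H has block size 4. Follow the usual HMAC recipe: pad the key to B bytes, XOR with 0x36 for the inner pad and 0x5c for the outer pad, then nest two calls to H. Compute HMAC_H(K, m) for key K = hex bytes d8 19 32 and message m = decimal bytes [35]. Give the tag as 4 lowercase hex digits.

Key hex bytes d8 19 32 is 3 bytes ≤ B = 4; zero-pad to 4 bytes: K' = d8 19 32 00.
K' ⊕ ipad = ee 2f 04 36.  K' ⊕ opad = 84 45 6e 5c.
Inner input = (K'⊕ipad) ∥ m = ee 2f 04 36 ∥ 23.
Inner hash: sum = 238+47+4+54+35 = 378 → 01 7a.
Outer input = (K'⊕opad) ∥ inner = 84 45 6e 5c ∥ 01 7a.
Outer hash (tag): sum = 132+69+110+92+1+122 = 526 → 02 0e.

020e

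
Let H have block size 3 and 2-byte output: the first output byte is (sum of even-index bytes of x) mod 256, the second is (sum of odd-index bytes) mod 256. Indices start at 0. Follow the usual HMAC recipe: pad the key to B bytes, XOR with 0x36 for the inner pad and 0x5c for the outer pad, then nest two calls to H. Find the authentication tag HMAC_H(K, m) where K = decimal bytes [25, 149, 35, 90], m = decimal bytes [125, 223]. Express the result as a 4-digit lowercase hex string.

12d2

Key decimal bytes [25, 149, 35, 90] = 19 95 23 5a is 4 bytes > B = 3, so hash it first: H(key) = 3c ef, then zero-pad to 3 bytes: K' = 3c ef 00.
K' ⊕ ipad = 0a d9 36.  K' ⊕ opad = 60 b3 5c.
Inner input = (K'⊕ipad) ∥ m = 0a d9 36 ∥ 7d df.
Inner hash: even-index sum = 287 mod 256 = 31; odd-index sum = 342 mod 256 = 86 → 1f 56.
Outer input = (K'⊕opad) ∥ inner = 60 b3 5c ∥ 1f 56.
Outer hash (tag): even-index sum = 274 mod 256 = 18; odd-index sum = 210 mod 256 = 210 → 12 d2.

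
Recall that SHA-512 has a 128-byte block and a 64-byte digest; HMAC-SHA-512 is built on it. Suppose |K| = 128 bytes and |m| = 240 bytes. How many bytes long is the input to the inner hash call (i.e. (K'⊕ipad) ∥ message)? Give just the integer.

Key is 128 ≤ 128 bytes, zero-padded: |K'| = 128.
Inner input = (K'⊕ipad) ∥ m → 128 + 240 = 368 bytes.

368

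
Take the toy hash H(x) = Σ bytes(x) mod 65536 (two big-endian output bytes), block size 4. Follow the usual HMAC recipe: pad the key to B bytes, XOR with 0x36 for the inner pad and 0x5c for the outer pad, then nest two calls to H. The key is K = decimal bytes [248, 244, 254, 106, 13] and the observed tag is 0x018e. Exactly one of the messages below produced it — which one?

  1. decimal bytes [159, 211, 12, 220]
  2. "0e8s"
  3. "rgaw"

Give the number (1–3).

2

Key decimal bytes [248, 244, 254, 106, 13] = f8 f4 fe 6a 0d is 5 bytes > B = 4, so hash it first: H(key) = 03 61, then zero-pad to 4 bytes: K' = 03 61 00 00.
K' ⊕ ipad = 35 57 36 36; K' ⊕ opad = 5f 3d 5c 5c.
m1: inner = H(35 57 36 36 9f d3 0c dc) = 03 52; tag = H(5f 3d 5c 5c 03 52) = 01a9
m2: inner = H(35 57 36 36 30 65 38 73) = 02 38; tag = H(5f 3d 5c 5c 02 38) = 018e ← matches
m3: inner = H(35 57 36 36 72 67 61 77) = 02 a9; tag = H(5f 3d 5c 5c 02 a9) = 01ff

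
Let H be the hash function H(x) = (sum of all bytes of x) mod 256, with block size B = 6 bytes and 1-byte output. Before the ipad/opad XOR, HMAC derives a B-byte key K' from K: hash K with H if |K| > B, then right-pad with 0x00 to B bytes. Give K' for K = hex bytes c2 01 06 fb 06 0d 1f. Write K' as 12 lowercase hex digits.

f60000000000

|K| = 7 > B = 6, so first hash the key.
H(K): sum = 194+1+6+251+6+13+31 = 502; mod 256 = 246 → f6.
Zero-pad H(K) = f6 to 6 bytes: K' = f6 00 00 00 00 00.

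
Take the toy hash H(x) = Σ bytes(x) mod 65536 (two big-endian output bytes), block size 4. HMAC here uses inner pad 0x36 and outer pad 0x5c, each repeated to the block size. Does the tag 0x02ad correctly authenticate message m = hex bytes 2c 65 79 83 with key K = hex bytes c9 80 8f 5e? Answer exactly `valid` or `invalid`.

Key hex bytes c9 80 8f 5e is exactly B = 4 bytes: K' = c9 80 8f 5e.
K' ⊕ ipad = ff b6 b9 68; K' ⊕ opad = 95 dc d3 02.
Inner hash: sum = 255+182+185+104+44+101+121+131 = 1123 → 04 63.
Outer hash (recomputed tag): sum = 149+220+211+2+4+99 = 685 → 02 ad.
Recomputed tag = 02ad; claimed = 02ad → match.

valid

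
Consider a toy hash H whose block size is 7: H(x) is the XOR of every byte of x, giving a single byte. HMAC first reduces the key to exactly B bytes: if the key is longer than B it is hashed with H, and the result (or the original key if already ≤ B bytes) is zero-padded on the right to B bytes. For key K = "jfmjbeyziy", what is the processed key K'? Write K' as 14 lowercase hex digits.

|K| = 10 > B = 7, so first hash the key.
H(K): XOR 6a⊕66⊕6d⊕6a⊕62⊕65⊕79⊕7a⊕69⊕79 = 1f.
Zero-pad H(K) = 1f to 7 bytes: K' = 1f 00 00 00 00 00 00.

1f000000000000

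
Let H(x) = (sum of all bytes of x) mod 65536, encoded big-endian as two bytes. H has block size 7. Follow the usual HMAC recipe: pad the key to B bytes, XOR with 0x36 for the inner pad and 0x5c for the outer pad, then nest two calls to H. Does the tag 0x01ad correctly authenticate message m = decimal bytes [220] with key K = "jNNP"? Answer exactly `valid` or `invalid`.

valid

Key "jNNP" = 6a 4e 4e 50 is 4 bytes ≤ B = 7; zero-pad to 7 bytes: K' = 6a 4e 4e 50 00 00 00.
K' ⊕ ipad = 5c 78 78 66 36 36 36; K' ⊕ opad = 36 12 12 0c 5c 5c 5c.
Inner hash: sum = 92+120+120+102+54+54+54+220 = 816 → 03 30.
Outer hash (recomputed tag): sum = 54+18+18+12+92+92+92+3+48 = 429 → 01 ad.
Recomputed tag = 01ad; claimed = 01ad → match.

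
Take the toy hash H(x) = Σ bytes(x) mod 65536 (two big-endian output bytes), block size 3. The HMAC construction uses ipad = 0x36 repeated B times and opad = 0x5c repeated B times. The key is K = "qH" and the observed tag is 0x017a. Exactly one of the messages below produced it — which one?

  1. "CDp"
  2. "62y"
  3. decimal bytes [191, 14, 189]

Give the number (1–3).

2

Key "qH" = 71 48 is 2 bytes ≤ B = 3; zero-pad to 3 bytes: K' = 71 48 00.
K' ⊕ ipad = 47 7e 36; K' ⊕ opad = 2d 14 5c.
m1: inner = H(47 7e 36 43 44 70) = 01 f2; tag = H(2d 14 5c 01 f2) = 0190
m2: inner = H(47 7e 36 36 32 79) = 01 dc; tag = H(2d 14 5c 01 dc) = 017a ← matches
m3: inner = H(47 7e 36 bf 0e bd) = 02 85; tag = H(2d 14 5c 02 85) = 0124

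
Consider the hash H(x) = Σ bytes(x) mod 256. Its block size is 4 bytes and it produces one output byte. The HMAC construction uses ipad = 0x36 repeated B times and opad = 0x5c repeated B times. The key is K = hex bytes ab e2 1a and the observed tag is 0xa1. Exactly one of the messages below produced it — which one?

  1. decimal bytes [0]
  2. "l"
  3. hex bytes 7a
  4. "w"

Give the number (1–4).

Key hex bytes ab e2 1a is 3 bytes ≤ B = 4; zero-pad to 4 bytes: K' = ab e2 1a 00.
K' ⊕ ipad = 9d d4 2c 36; K' ⊕ opad = f7 be 46 5c.
m1: inner = H(9d d4 2c 36 00) = d3; tag = H(f7 be 46 5c d3) = 2a
m2: inner = H(9d d4 2c 36 6c) = 3f; tag = H(f7 be 46 5c 3f) = 96
m3: inner = H(9d d4 2c 36 7a) = 4d; tag = H(f7 be 46 5c 4d) = a4
m4: inner = H(9d d4 2c 36 77) = 4a; tag = H(f7 be 46 5c 4a) = a1 ← matches

4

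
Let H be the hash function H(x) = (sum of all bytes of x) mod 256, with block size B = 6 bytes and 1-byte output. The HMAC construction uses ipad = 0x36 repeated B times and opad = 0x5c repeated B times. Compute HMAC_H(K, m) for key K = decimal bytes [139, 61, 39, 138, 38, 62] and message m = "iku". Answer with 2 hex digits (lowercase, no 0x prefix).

Key decimal bytes [139, 61, 39, 138, 38, 62] = 8b 3d 27 8a 26 3e is exactly B = 6 bytes: K' = 8b 3d 27 8a 26 3e.
K' ⊕ ipad = bd 0b 11 bc 10 08.  K' ⊕ opad = d7 61 7b d6 7a 62.
Inner input = (K'⊕ipad) ∥ m = bd 0b 11 bc 10 08 ∥ 69 6b 75.
Inner hash: sum = 189+11+17+188+16+8+105+107+117 = 758; mod 256 = 246 → f6.
Outer input = (K'⊕opad) ∥ inner = d7 61 7b d6 7a 62 ∥ f6.
Outer hash (tag): sum = 215+97+123+214+122+98+246 = 1115; mod 256 = 91 → 5b.

5b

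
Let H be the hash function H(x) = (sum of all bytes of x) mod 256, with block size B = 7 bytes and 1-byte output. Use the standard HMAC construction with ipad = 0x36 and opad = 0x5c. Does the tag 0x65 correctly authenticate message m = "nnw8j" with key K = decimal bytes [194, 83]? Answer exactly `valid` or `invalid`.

invalid

Key decimal bytes [194, 83] = c2 53 is 2 bytes ≤ B = 7; zero-pad to 7 bytes: K' = c2 53 00 00 00 00 00.
K' ⊕ ipad = f4 65 36 36 36 36 36; K' ⊕ opad = 9e 0f 5c 5c 5c 5c 5c.
Inner hash: sum = 244+101+54+54+54+54+54+110+110+119+56+106 = 1116; mod 256 = 92 → 5c.
Outer hash (recomputed tag): sum = 158+15+92+92+92+92+92+92 = 725; mod 256 = 213 → d5.
Recomputed tag = d5; claimed = 65 → mismatch.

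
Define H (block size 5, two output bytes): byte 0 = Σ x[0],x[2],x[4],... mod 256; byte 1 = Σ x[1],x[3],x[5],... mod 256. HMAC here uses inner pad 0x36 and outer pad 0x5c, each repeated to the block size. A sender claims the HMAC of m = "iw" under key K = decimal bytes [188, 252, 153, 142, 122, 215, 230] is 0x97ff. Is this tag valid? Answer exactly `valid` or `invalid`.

Key decimal bytes [188, 252, 153, 142, 122, 215, 230] = bc fc 99 8e 7a d7 e6 is 7 bytes > B = 5, so hash it first: H(key) = b5 61, then zero-pad to 5 bytes: K' = b5 61 00 00 00.
K' ⊕ ipad = 83 57 36 36 36; K' ⊕ opad = e9 3d 5c 5c 5c.
Inner hash: even-index sum = 358 mod 256 = 102; odd-index sum = 246 mod 256 = 246 → 66 f6.
Outer hash (recomputed tag): even-index sum = 663 mod 256 = 151; odd-index sum = 255 mod 256 = 255 → 97 ff.
Recomputed tag = 97ff; claimed = 97ff → match.

valid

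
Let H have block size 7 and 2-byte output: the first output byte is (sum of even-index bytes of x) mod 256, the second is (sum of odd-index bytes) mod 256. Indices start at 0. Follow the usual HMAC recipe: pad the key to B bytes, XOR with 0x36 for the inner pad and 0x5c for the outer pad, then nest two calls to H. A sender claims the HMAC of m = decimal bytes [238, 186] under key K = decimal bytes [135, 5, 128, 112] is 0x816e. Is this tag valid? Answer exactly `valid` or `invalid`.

Key decimal bytes [135, 5, 128, 112] = 87 05 80 70 is 4 bytes ≤ B = 7; zero-pad to 7 bytes: K' = 87 05 80 70 00 00 00.
K' ⊕ ipad = b1 33 b6 46 36 36 36; K' ⊕ opad = db 59 dc 2c 5c 5c 5c.
Inner hash: even-index sum = 653 mod 256 = 141; odd-index sum = 413 mod 256 = 157 → 8d 9d.
Outer hash (recomputed tag): even-index sum = 780 mod 256 = 12; odd-index sum = 366 mod 256 = 110 → 0c 6e.
Recomputed tag = 0c6e; claimed = 816e → mismatch.

invalid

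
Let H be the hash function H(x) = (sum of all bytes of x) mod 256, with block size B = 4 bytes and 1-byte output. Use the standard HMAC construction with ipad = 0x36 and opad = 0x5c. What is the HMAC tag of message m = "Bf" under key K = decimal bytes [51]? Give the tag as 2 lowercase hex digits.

Key decimal bytes [51] = 33 is 1 byte ≤ B = 4; zero-pad to 4 bytes: K' = 33 00 00 00.
K' ⊕ ipad = 05 36 36 36.  K' ⊕ opad = 6f 5c 5c 5c.
Inner input = (K'⊕ipad) ∥ m = 05 36 36 36 ∥ 42 66.
Inner hash: sum = 5+54+54+54+66+102 = 335; mod 256 = 79 → 4f.
Outer input = (K'⊕opad) ∥ inner = 6f 5c 5c 5c ∥ 4f.
Outer hash (tag): sum = 111+92+92+92+79 = 466; mod 256 = 210 → d2.

d2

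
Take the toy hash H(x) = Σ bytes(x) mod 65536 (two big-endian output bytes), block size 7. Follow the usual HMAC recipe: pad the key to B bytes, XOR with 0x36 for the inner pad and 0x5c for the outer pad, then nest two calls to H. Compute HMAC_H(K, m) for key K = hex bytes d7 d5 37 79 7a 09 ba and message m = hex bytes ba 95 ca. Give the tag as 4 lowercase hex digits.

Key hex bytes d7 d5 37 79 7a 09 ba is exactly B = 7 bytes: K' = d7 d5 37 79 7a 09 ba.
K' ⊕ ipad = e1 e3 01 4f 4c 3f 8c.  K' ⊕ opad = 8b 89 6b 25 26 55 e6.
Inner input = (K'⊕ipad) ∥ m = e1 e3 01 4f 4c 3f 8c ∥ ba 95 ca.
Inner hash: sum = 225+227+1+79+76+63+140+186+149+202 = 1348 → 05 44.
Outer input = (K'⊕opad) ∥ inner = 8b 89 6b 25 26 55 e6 ∥ 05 44.
Outer hash (tag): sum = 139+137+107+37+38+85+230+5+68 = 846 → 03 4e.

034e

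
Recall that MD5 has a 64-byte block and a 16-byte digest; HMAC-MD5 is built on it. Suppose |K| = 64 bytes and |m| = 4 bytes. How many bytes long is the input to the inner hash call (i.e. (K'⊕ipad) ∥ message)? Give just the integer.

68

Key is 64 ≤ 64 bytes, zero-padded: |K'| = 64.
Inner input = (K'⊕ipad) ∥ m → 64 + 4 = 68 bytes.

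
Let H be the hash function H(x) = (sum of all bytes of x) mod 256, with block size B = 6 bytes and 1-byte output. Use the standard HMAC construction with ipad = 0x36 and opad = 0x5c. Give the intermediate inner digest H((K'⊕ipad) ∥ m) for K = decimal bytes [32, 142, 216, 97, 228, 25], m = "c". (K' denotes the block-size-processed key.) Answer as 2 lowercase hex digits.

Key decimal bytes [32, 142, 216, 97, 228, 25] = 20 8e d8 61 e4 19 is exactly B = 6 bytes: K' = 20 8e d8 61 e4 19.
K' ⊕ ipad = 16 b8 ee 57 d2 2f.
Inner input = 16 b8 ee 57 d2 2f ∥ 63.
Inner hash: sum = 22+184+238+87+210+47+99 = 887; mod 256 = 119 → 77.

77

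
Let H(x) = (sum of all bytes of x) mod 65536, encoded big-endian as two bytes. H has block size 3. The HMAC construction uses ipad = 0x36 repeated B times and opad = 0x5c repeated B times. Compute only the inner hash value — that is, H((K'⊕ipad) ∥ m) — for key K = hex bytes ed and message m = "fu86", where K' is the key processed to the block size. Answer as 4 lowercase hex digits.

0290

Key hex bytes ed is 1 byte ≤ B = 3; zero-pad to 3 bytes: K' = ed 00 00.
K' ⊕ ipad = db 36 36.
Inner input = db 36 36 ∥ 66 75 38 36.
Inner hash: sum = 219+54+54+102+117+56+54 = 656 → 02 90.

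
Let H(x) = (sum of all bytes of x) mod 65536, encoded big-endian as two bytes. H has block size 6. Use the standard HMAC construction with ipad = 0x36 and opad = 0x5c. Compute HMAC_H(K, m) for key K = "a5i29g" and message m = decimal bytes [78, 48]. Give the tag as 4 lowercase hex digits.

0285

Key "a5i29g" = 61 35 69 32 39 67 is exactly B = 6 bytes: K' = 61 35 69 32 39 67.
K' ⊕ ipad = 57 03 5f 04 0f 51.  K' ⊕ opad = 3d 69 35 6e 65 3b.
Inner input = (K'⊕ipad) ∥ m = 57 03 5f 04 0f 51 ∥ 4e 30.
Inner hash: sum = 87+3+95+4+15+81+78+48 = 411 → 01 9b.
Outer input = (K'⊕opad) ∥ inner = 3d 69 35 6e 65 3b ∥ 01 9b.
Outer hash (tag): sum = 61+105+53+110+101+59+1+155 = 645 → 02 85.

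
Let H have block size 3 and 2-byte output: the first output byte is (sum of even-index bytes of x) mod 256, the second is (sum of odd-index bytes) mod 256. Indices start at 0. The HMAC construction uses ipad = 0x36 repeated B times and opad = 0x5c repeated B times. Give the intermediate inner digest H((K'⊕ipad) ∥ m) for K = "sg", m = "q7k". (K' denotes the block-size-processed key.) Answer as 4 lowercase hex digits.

Key "sg" = 73 67 is 2 bytes ≤ B = 3; zero-pad to 3 bytes: K' = 73 67 00.
K' ⊕ ipad = 45 51 36.
Inner input = 45 51 36 ∥ 71 37 6b.
Inner hash: even-index sum = 178 mod 256 = 178; odd-index sum = 301 mod 256 = 45 → b2 2d.

b22d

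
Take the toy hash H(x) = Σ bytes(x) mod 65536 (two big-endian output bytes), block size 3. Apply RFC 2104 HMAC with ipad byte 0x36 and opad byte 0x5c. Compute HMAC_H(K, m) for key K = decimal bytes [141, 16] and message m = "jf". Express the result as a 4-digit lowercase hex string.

0261

Key decimal bytes [141, 16] = 8d 10 is 2 bytes ≤ B = 3; zero-pad to 3 bytes: K' = 8d 10 00.
K' ⊕ ipad = bb 26 36.  K' ⊕ opad = d1 4c 5c.
Inner input = (K'⊕ipad) ∥ m = bb 26 36 ∥ 6a 66.
Inner hash: sum = 187+38+54+106+102 = 487 → 01 e7.
Outer input = (K'⊕opad) ∥ inner = d1 4c 5c ∥ 01 e7.
Outer hash (tag): sum = 209+76+92+1+231 = 609 → 02 61.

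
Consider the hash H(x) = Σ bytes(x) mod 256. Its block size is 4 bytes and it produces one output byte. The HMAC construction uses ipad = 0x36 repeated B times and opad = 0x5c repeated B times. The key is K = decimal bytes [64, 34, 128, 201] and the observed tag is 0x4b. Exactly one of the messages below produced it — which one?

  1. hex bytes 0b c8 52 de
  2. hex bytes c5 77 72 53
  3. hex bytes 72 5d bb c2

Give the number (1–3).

2

Key decimal bytes [64, 34, 128, 201] = 40 22 80 c9 is exactly B = 4 bytes: K' = 40 22 80 c9.
K' ⊕ ipad = 76 14 b6 ff; K' ⊕ opad = 1c 7e dc 95.
m1: inner = H(76 14 b6 ff 0b c8 52 de) = 42; tag = H(1c 7e dc 95 42) = 4d
m2: inner = H(76 14 b6 ff c5 77 72 53) = 40; tag = H(1c 7e dc 95 40) = 4b ← matches
m3: inner = H(76 14 b6 ff 72 5d bb c2) = 8b; tag = H(1c 7e dc 95 8b) = 96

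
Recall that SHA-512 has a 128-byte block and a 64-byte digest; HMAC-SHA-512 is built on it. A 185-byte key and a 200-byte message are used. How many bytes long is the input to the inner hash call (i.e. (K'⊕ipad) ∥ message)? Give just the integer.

328

Key is 185 > 128 bytes, so it is hashed to 64 bytes then zero-padded to 128: |K'| = 128.
Inner input = (K'⊕ipad) ∥ m → 128 + 200 = 328 bytes.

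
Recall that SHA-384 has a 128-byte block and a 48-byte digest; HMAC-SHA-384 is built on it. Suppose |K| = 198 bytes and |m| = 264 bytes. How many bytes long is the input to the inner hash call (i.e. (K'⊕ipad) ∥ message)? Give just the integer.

Key is 198 > 128 bytes, so it is hashed to 48 bytes then zero-padded to 128: |K'| = 128.
Inner input = (K'⊕ipad) ∥ m → 128 + 264 = 392 bytes.

392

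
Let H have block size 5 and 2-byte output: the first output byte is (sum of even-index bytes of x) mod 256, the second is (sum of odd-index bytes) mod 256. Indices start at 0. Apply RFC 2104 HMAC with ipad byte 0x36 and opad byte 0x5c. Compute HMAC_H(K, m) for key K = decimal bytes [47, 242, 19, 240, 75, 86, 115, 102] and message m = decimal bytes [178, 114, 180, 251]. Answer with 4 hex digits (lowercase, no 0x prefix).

Key decimal bytes [47, 242, 19, 240, 75, 86, 115, 102] = 2f f2 13 f0 4b 56 73 66 is 8 bytes > B = 5, so hash it first: H(key) = 00 9e, then zero-pad to 5 bytes: K' = 00 9e 00 00 00.
K' ⊕ ipad = 36 a8 36 36 36.  K' ⊕ opad = 5c c2 5c 5c 5c.
Inner input = (K'⊕ipad) ∥ m = 36 a8 36 36 36 ∥ b2 72 b4 fb.
Inner hash: even-index sum = 527 mod 256 = 15; odd-index sum = 580 mod 256 = 68 → 0f 44.
Outer input = (K'⊕opad) ∥ inner = 5c c2 5c 5c 5c ∥ 0f 44.
Outer hash (tag): even-index sum = 344 mod 256 = 88; odd-index sum = 301 mod 256 = 45 → 58 2d.

582d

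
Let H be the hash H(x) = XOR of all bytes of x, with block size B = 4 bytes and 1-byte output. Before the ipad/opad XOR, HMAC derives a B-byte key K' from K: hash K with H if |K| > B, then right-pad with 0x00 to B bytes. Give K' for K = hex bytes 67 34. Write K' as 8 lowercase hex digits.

67340000

Key hex bytes 67 34 is 2 bytes ≤ B = 4; zero-pad to 4 bytes: K' = 67 34 00 00.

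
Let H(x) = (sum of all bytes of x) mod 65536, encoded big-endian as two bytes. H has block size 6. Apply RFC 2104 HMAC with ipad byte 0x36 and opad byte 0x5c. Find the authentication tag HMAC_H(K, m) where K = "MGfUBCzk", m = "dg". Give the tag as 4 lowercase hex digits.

Key "MGfUBCzk" = 4d 47 66 55 42 43 7a 6b is 8 bytes > B = 6, so hash it first: H(key) = 02 b9, then zero-pad to 6 bytes: K' = 02 b9 00 00 00 00.
K' ⊕ ipad = 34 8f 36 36 36 36.  K' ⊕ opad = 5e e5 5c 5c 5c 5c.
Inner input = (K'⊕ipad) ∥ m = 34 8f 36 36 36 36 ∥ 64 67.
Inner hash: sum = 52+143+54+54+54+54+100+103 = 614 → 02 66.
Outer input = (K'⊕opad) ∥ inner = 5e e5 5c 5c 5c 5c ∥ 02 66.
Outer hash (tag): sum = 94+229+92+92+92+92+2+102 = 795 → 03 1b.

031b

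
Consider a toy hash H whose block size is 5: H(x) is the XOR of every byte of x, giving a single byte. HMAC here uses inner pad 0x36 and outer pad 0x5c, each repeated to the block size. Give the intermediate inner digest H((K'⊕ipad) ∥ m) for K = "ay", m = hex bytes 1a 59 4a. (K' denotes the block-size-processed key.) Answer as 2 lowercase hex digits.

Key "ay" = 61 79 is 2 bytes ≤ B = 5; zero-pad to 5 bytes: K' = 61 79 00 00 00.
K' ⊕ ipad = 57 4f 36 36 36.
Inner input = 57 4f 36 36 36 ∥ 1a 59 4a.
Inner hash: XOR 57⊕4f⊕36⊕36⊕36⊕1a⊕59⊕4a = 27.

27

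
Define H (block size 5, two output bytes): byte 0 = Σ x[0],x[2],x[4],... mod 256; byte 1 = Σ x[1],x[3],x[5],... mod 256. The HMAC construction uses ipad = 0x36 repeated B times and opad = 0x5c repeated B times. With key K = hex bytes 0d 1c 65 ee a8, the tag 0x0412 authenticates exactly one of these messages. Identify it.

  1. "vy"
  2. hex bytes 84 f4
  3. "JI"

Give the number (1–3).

2

Key hex bytes 0d 1c 65 ee a8 is exactly B = 5 bytes: K' = 0d 1c 65 ee a8.
K' ⊕ ipad = 3b 2a 53 d8 9e; K' ⊕ opad = 51 40 39 b2 f4.
m1: inner = H(3b 2a 53 d8 9e 76 79) = a5 78; tag = H(51 40 39 b2 f4 a5 78) = f697
m2: inner = H(3b 2a 53 d8 9e 84 f4) = 20 86; tag = H(51 40 39 b2 f4 20 86) = 0412 ← matches
m3: inner = H(3b 2a 53 d8 9e 4a 49) = 75 4c; tag = H(51 40 39 b2 f4 75 4c) = ca67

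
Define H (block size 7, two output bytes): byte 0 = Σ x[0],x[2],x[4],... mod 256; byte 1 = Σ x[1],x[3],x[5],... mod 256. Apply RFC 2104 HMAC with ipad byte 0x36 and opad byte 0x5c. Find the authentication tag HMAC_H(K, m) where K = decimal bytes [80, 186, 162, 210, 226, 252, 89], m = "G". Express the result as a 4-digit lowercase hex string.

Key decimal bytes [80, 186, 162, 210, 226, 252, 89] = 50 ba a2 d2 e2 fc 59 is exactly B = 7 bytes: K' = 50 ba a2 d2 e2 fc 59.
K' ⊕ ipad = 66 8c 94 e4 d4 ca 6f.  K' ⊕ opad = 0c e6 fe 8e be a0 05.
Inner input = (K'⊕ipad) ∥ m = 66 8c 94 e4 d4 ca 6f ∥ 47.
Inner hash: even-index sum = 573 mod 256 = 61; odd-index sum = 641 mod 256 = 129 → 3d 81.
Outer input = (K'⊕opad) ∥ inner = 0c e6 fe 8e be a0 05 ∥ 3d 81.
Outer hash (tag): even-index sum = 590 mod 256 = 78; odd-index sum = 593 mod 256 = 81 → 4e 51.

4e51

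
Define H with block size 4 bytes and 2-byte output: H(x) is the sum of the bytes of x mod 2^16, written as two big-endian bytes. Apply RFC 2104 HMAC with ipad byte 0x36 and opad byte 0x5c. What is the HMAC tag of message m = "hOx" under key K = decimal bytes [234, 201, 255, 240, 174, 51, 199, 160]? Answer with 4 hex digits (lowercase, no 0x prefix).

Key decimal bytes [234, 201, 255, 240, 174, 51, 199, 160] = ea c9 ff f0 ae 33 c7 a0 is 8 bytes > B = 4, so hash it first: H(key) = 05 ea, then zero-pad to 4 bytes: K' = 05 ea 00 00.
K' ⊕ ipad = 33 dc 36 36.  K' ⊕ opad = 59 b6 5c 5c.
Inner input = (K'⊕ipad) ∥ m = 33 dc 36 36 ∥ 68 4f 78.
Inner hash: sum = 51+220+54+54+104+79+120 = 682 → 02 aa.
Outer input = (K'⊕opad) ∥ inner = 59 b6 5c 5c ∥ 02 aa.
Outer hash (tag): sum = 89+182+92+92+2+170 = 627 → 02 73.

0273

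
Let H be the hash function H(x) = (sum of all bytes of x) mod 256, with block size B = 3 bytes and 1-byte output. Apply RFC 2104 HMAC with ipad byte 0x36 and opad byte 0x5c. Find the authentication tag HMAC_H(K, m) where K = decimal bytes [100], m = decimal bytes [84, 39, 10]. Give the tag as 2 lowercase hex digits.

33

Key decimal bytes [100] = 64 is 1 byte ≤ B = 3; zero-pad to 3 bytes: K' = 64 00 00.
K' ⊕ ipad = 52 36 36.  K' ⊕ opad = 38 5c 5c.
Inner input = (K'⊕ipad) ∥ m = 52 36 36 ∥ 54 27 0a.
Inner hash: sum = 82+54+54+84+39+10 = 323; mod 256 = 67 → 43.
Outer input = (K'⊕opad) ∥ inner = 38 5c 5c ∥ 43.
Outer hash (tag): sum = 56+92+92+67 = 307; mod 256 = 51 → 33.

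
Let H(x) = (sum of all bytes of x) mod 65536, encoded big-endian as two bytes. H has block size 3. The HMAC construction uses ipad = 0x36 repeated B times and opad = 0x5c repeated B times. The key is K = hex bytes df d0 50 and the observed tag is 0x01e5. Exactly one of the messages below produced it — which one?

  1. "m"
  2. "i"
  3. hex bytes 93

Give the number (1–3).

3

Key hex bytes df d0 50 is exactly B = 3 bytes: K' = df d0 50.
K' ⊕ ipad = e9 e6 66; K' ⊕ opad = 83 8c 0c.
m1: inner = H(e9 e6 66 6d) = 02 a2; tag = H(83 8c 0c 02 a2) = 01bf
m2: inner = H(e9 e6 66 69) = 02 9e; tag = H(83 8c 0c 02 9e) = 01bb
m3: inner = H(e9 e6 66 93) = 02 c8; tag = H(83 8c 0c 02 c8) = 01e5 ← matches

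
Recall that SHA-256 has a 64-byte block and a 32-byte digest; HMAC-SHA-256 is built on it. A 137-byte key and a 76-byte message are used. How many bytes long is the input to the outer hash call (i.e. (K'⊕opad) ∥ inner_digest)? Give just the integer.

96

Key is 137 > 64 bytes, so it is hashed to 32 bytes then zero-padded to 64: |K'| = 64.
Outer input = (K'⊕opad) ∥ H(inner) → 64 + 32 = 96 bytes.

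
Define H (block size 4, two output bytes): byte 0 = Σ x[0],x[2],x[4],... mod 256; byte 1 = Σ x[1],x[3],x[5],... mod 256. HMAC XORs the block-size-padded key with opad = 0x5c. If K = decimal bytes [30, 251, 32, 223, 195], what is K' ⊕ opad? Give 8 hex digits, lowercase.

Key decimal bytes [30, 251, 32, 223, 195] = 1e fb 20 df c3 is 5 bytes > B = 4, so hash it first: H(key) = 01 da, then zero-pad to 4 bytes: K' = 01 da 00 00.
XOR each byte with 0x5c: 01⊕5c=5d, da⊕5c=86, 00⊕5c=5c, 00⊕5c=5c.

5d865c5c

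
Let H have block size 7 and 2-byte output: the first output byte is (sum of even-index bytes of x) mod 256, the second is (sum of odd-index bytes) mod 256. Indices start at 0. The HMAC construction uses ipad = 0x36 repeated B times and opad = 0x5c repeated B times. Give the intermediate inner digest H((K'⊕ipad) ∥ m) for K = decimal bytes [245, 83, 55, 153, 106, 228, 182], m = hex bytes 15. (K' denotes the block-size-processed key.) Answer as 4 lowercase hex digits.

Key decimal bytes [245, 83, 55, 153, 106, 228, 182] = f5 53 37 99 6a e4 b6 is exactly B = 7 bytes: K' = f5 53 37 99 6a e4 b6.
K' ⊕ ipad = c3 65 01 af 5c d2 80.
Inner input = c3 65 01 af 5c d2 80 ∥ 15.
Inner hash: even-index sum = 416 mod 256 = 160; odd-index sum = 507 mod 256 = 251 → a0 fb.

a0fb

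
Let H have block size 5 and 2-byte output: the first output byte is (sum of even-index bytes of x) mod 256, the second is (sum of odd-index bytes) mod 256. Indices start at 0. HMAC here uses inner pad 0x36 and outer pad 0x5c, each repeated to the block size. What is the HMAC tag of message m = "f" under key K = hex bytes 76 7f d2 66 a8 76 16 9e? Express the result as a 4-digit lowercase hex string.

7d9d

Key hex bytes 76 7f d2 66 a8 76 16 9e is 8 bytes > B = 5, so hash it first: H(key) = 06 f9, then zero-pad to 5 bytes: K' = 06 f9 00 00 00.
K' ⊕ ipad = 30 cf 36 36 36.  K' ⊕ opad = 5a a5 5c 5c 5c.
Inner input = (K'⊕ipad) ∥ m = 30 cf 36 36 36 ∥ 66.
Inner hash: even-index sum = 156 mod 256 = 156; odd-index sum = 363 mod 256 = 107 → 9c 6b.
Outer input = (K'⊕opad) ∥ inner = 5a a5 5c 5c 5c ∥ 9c 6b.
Outer hash (tag): even-index sum = 381 mod 256 = 125; odd-index sum = 413 mod 256 = 157 → 7d 9d.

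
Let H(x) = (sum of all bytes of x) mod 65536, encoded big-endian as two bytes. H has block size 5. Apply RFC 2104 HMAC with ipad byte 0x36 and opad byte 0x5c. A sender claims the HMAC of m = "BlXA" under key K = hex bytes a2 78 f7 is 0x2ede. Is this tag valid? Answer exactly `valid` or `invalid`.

Key hex bytes a2 78 f7 is 3 bytes ≤ B = 5; zero-pad to 5 bytes: K' = a2 78 f7 00 00.
K' ⊕ ipad = 94 4e c1 36 36; K' ⊕ opad = fe 24 ab 5c 5c.
Inner hash: sum = 148+78+193+54+54+66+108+88+65 = 854 → 03 56.
Outer hash (recomputed tag): sum = 254+36+171+92+92+3+86 = 734 → 02 de.
Recomputed tag = 02de; claimed = 2ede → mismatch.

invalid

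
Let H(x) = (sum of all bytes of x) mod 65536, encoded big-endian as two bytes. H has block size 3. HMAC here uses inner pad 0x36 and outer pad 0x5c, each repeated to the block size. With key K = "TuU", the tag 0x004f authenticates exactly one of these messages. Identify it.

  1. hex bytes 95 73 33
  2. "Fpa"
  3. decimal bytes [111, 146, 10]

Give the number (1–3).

Key "TuU" = 54 75 55 is exactly B = 3 bytes: K' = 54 75 55.
K' ⊕ ipad = 62 43 63; K' ⊕ opad = 08 29 09.
m1: inner = H(62 43 63 95 73 33) = 02 43; tag = H(08 29 09 02 43) = 007f
m2: inner = H(62 43 63 46 70 61) = 02 1f; tag = H(08 29 09 02 1f) = 005b
m3: inner = H(62 43 63 6f 92 0a) = 02 13; tag = H(08 29 09 02 13) = 004f ← matches

3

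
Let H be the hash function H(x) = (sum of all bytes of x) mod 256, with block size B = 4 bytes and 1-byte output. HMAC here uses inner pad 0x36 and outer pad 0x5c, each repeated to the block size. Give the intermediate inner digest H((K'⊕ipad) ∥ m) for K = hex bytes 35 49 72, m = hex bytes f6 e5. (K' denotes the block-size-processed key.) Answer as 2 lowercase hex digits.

d7

Key hex bytes 35 49 72 is 3 bytes ≤ B = 4; zero-pad to 4 bytes: K' = 35 49 72 00.
K' ⊕ ipad = 03 7f 44 36.
Inner input = 03 7f 44 36 ∥ f6 e5.
Inner hash: sum = 3+127+68+54+246+229 = 727; mod 256 = 215 → d7.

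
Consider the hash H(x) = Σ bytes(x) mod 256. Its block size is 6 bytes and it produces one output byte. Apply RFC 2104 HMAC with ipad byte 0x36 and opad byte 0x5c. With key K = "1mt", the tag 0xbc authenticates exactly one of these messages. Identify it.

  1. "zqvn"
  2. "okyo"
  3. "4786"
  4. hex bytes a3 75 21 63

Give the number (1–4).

Key "1mt" = 31 6d 74 is 3 bytes ≤ B = 6; zero-pad to 6 bytes: K' = 31 6d 74 00 00 00.
K' ⊕ ipad = 07 5b 42 36 36 36; K' ⊕ opad = 6d 31 28 5c 5c 5c.
m1: inner = H(07 5b 42 36 36 36 7a 71 76 6e) = 15; tag = H(6d 31 28 5c 5c 5c 15) = ef
m2: inner = H(07 5b 42 36 36 36 6f 6b 79 6f) = 08; tag = H(6d 31 28 5c 5c 5c 08) = e2
m3: inner = H(07 5b 42 36 36 36 34 37 38 36) = 1f; tag = H(6d 31 28 5c 5c 5c 1f) = f9
m4: inner = H(07 5b 42 36 36 36 a3 75 21 63) = e2; tag = H(6d 31 28 5c 5c 5c e2) = bc ← matches

4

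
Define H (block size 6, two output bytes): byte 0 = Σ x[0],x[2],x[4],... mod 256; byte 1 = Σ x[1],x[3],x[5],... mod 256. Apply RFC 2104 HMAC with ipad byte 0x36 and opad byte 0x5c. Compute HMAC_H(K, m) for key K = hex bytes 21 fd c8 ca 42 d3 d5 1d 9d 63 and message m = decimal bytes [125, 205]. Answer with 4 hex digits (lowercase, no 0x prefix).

Key hex bytes 21 fd c8 ca 42 d3 d5 1d 9d 63 is 10 bytes > B = 6, so hash it first: H(key) = 9d 1a, then zero-pad to 6 bytes: K' = 9d 1a 00 00 00 00.
K' ⊕ ipad = ab 2c 36 36 36 36.  K' ⊕ opad = c1 46 5c 5c 5c 5c.
Inner input = (K'⊕ipad) ∥ m = ab 2c 36 36 36 36 ∥ 7d cd.
Inner hash: even-index sum = 404 mod 256 = 148; odd-index sum = 357 mod 256 = 101 → 94 65.
Outer input = (K'⊕opad) ∥ inner = c1 46 5c 5c 5c 5c ∥ 94 65.
Outer hash (tag): even-index sum = 525 mod 256 = 13; odd-index sum = 355 mod 256 = 99 → 0d 63.

0d63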